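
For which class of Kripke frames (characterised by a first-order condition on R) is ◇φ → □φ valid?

Partial functionality

This is the CD axiom.
It corresponds to partial functionality: ∀x ∀y ∀z (Rxy ∧ Rxz → y = z).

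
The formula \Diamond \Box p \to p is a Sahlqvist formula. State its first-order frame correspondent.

symmetry

Equivalently (dual form): p → □◇p.
Suppose p→□◇p is valid. Take Rxy and set V(p)={x}. Then p at x, so □◇p at x, so ◇p at y, so some z with Ryz has p; z=x, i.e. Ryx.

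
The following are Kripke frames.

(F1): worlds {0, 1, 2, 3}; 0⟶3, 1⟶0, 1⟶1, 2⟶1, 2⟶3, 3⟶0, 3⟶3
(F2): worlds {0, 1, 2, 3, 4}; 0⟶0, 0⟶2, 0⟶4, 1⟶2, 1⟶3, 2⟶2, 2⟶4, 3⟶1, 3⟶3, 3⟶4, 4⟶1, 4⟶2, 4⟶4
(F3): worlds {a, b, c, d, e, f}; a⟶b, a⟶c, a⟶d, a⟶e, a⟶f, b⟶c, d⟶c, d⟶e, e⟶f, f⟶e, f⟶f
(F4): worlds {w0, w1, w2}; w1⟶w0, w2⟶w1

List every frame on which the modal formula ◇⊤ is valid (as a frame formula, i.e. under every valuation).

The schema corresponds to seriality: ∀x ∃y Rxy.
(F1): satisfies the condition.
(F2): satisfies the condition.
(F3): fails — world c has no successor.
(F4): fails — world w0 has no successor.
Valid on: (F1), (F2).

(F1), (F2)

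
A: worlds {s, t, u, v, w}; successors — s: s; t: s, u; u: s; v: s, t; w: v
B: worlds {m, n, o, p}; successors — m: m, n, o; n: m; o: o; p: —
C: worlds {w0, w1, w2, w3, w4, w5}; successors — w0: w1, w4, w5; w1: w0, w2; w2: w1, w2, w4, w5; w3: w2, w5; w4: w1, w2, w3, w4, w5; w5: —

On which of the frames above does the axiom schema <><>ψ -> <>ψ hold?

none

The schema corresponds to transitivity: forall x forall y forall z (Rxy & Ryz -> Rxz).
A: fails — Rvt and Rtu but not Rvu.
B: fails — Rnm and Rmo but not Rno.
C: fails — Rw1w2 and Rw2w4 but not Rw1w4.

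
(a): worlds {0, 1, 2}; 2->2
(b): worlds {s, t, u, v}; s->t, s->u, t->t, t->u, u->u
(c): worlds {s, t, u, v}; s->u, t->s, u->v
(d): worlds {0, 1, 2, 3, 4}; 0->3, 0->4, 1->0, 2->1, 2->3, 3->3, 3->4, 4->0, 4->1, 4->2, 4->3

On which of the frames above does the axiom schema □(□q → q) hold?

This is the axiom for shift-reflexivity; its first-order frame correspondent is ∀x ∀y (Rxy → Ryy).
(a): ✓.
(b): ✓.
(c): fails — Rsu but not Ruu.
(d): fails — R10 but not R00.
Valid on: (a), (b).

(a), (b)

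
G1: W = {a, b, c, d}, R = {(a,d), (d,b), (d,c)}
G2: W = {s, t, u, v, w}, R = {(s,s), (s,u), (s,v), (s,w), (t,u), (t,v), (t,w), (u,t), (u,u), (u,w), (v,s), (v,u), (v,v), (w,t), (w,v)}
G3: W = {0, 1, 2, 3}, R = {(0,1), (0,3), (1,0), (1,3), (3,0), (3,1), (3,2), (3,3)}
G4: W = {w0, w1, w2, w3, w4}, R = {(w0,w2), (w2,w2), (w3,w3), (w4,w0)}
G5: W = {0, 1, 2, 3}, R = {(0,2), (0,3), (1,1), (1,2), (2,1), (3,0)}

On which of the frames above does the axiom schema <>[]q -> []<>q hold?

Frame correspondent (Sahlqvist): forall x forall y forall z (Rxy & Rxz -> exists w (Ryw & Rzw)) — i.e. convergence.
G1: fails — Rdb and Rdb but b and b have no common successor.
G2: holds.
G3: fails — R32 and R32 but 2 and 2 have no common successor.
G4: holds.
G5: fails — R02 and R03 but 2 and 3 have no common successor.

G2, G4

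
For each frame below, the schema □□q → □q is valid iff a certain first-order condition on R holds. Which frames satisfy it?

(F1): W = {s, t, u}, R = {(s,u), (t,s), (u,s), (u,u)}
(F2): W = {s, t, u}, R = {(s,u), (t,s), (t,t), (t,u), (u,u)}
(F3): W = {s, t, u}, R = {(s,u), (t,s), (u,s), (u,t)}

(F2)

The schema corresponds to density: ∀x ∀y (Rxy → ∃z (Rxz ∧ Rzy)).
(F1): fails — Rts but no z with Rtz and Rzs.
(F2): condition met.
(F3): fails — Rsu but no z with Rsz and Rzu.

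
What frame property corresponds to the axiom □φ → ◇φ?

Seriality

This schema is the D axiom.
Its frame correspondent is seriality — ∀x ∃y Rxy.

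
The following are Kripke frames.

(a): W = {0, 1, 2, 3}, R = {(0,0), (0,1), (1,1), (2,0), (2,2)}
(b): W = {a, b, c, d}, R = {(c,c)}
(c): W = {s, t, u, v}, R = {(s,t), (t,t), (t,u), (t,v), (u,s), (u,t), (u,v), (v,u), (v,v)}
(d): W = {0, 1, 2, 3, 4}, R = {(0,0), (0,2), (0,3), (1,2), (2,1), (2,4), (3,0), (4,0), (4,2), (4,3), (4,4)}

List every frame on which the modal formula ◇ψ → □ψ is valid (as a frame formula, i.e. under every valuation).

(b)

Frame correspondent (Sahlqvist): ∀x ∀y ∀z (Rxy ∧ Rxz → y = z) — i.e. partial functionality.
(a): fails — 0 sees both 0 and 1.
(b): ✓.
(c): fails — t sees both t and u.
(d): fails — 0 sees both 0 and 2.
Valid on: (b).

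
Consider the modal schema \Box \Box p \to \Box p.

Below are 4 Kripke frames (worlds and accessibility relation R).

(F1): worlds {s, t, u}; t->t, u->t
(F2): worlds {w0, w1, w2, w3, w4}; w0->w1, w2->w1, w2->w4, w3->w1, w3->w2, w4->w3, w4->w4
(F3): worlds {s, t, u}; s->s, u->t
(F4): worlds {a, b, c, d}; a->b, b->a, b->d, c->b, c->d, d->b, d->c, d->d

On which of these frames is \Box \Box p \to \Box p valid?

The schema corresponds to density: \forall x \forall y (Rxy \to \exists z (Rxz \wedge Rzy)).
(F1): ✓.
(F2): fails — Rw3w2 but no z with Rw3z and Rzw2.
(F3): fails — Rut but no z with Ruz and Rzt.
(F4): fails — Rab but no z with Raz and Rzb.

(F1)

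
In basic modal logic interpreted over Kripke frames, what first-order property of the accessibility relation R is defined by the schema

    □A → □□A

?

Suppose □A→□□A is valid. Take Rxy, Ryz and set V(A)={w : Rxw}. Then □A at x, so □□A at x, so □A at y, so A at z, i.e. Rxz.

transitivity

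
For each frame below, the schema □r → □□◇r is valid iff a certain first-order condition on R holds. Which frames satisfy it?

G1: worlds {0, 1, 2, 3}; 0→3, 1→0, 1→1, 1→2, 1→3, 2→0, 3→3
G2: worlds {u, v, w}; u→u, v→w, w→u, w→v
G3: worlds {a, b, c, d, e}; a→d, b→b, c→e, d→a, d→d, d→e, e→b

This is the axiom for a generalized confluence (Geach) condition; its first-order frame correspondent is ∀x ∀z (xR²z → ∃w (xRw ∧ zRw)).
G1: fails — 2R²3 but no w with 2Rw and 3Rw.
G2: fails — vR²u but no t with vRt and uRt.
G3: fails — aR²e but no w with aRw and eRw.
Valid on no frame.

none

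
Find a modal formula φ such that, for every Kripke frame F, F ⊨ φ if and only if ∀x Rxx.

□r → r

This is reflexivity; the standard corresponding axiom is T: □r → r.
Suppose □r→r is valid. At any x set V(r)={w : Rxw}. Then □r holds at x, so r holds at x, i.e. Rxx.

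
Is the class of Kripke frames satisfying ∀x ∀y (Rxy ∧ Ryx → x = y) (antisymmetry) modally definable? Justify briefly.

No — not modally definable

Modal frame validity is preserved under surjective bounded morphisms.
The 4-cycle (worlds s,t,u,v with s→t→u→v→s) is antisymmetric. Sending even-indexed worlds to s and odd-indexed worlds to t is a surjective bounded morphism onto the two-world frame with s↔t, which is not antisymmetric.
So the class is not modally definable.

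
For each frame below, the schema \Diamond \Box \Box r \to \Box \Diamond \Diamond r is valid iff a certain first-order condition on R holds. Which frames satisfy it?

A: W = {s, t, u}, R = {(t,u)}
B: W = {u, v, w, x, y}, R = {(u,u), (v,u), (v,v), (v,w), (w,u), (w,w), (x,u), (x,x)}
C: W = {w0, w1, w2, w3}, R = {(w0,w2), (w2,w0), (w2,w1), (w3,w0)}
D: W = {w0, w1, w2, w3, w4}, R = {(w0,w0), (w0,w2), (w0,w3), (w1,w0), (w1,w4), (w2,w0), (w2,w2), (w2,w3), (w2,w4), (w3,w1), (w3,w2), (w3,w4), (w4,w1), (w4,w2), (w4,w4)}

B, D

This is the axiom for a generalized confluence (Geach) condition; its first-order frame correspondent is \forall x \forall y \forall z ((xRy \wedge xRz) \to \exists w (y R^2 w \wedge z R^2 w)).
A: fails — tRu, tRu but no w with uR²w and uR²w.
B: condition met.
C: fails — w2Rw0, w2Rw1 but no w with w0R²w and w1R²w.
D: condition met.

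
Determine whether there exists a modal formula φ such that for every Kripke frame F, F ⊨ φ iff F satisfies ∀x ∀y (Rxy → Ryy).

Yes — defined by □(□r → r)

This is a Sahlqvist condition; the T□ axiom □(□r → r) defines it.
Suppose □(□r→r) is valid. Take Rxy and set V(r)={w : Ryw}. Then at y, □r holds; since □(□r→r) at x, □r→r at y, so r at y, i.e. Ryy.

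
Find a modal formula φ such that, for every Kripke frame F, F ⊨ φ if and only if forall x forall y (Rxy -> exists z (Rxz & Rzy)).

□□q → □q

The condition is density. The C4 schema □□q → □q defines it.
Suppose □□q→□q is valid. Take Rxy and set V(q)={w : xR²w}. Then □□q at x, so □q at x, so q at y, i.e. ∃z(Rxz∧Rzy).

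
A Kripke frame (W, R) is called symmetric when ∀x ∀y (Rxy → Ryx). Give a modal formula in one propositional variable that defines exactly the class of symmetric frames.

q → □◇q

This is symmetry; the standard corresponding axiom is B: q → □◇q.
Suppose q→□◇q is valid. Take Rxy and set V(q)={x}. Then q at x, so □◇q at x, so ◇q at y, so some z with Ryz has q; z=x, i.e. Ryx.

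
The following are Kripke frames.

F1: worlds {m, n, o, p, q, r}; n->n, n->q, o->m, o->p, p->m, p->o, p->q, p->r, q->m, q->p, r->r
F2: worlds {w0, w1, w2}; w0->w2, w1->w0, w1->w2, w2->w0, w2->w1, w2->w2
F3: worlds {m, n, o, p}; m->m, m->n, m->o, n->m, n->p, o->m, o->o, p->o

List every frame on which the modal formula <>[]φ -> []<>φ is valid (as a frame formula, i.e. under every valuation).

The schema corresponds to convergence: forall x forall y forall z (Rxy & Rxz -> exists w (Ryw & Rzw)).
F1: fails — Rnn and Rnq but n and q have no common successor.
F2: condition met.
F3: condition met.

F2, F3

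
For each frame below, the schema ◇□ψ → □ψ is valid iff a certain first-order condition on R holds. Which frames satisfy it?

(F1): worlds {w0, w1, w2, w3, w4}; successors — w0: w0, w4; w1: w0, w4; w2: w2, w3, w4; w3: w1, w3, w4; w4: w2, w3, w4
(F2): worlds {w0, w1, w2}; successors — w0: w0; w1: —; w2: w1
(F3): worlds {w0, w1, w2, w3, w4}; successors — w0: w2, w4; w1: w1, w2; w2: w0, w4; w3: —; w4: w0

The schema corresponds to the Euclidean property: ∀x ∀y ∀z (Rxy ∧ Rxz → Ryz).
(F1): fails — Rw0w4 and Rw0w0 but not Rw4w0.
(F2): fails — Rw2w1 and Rw2w1 but not Rw1w1.
(F3): fails — Rw0w4 and Rw0w4 but not Rw4w4.
Valid on no frame.

none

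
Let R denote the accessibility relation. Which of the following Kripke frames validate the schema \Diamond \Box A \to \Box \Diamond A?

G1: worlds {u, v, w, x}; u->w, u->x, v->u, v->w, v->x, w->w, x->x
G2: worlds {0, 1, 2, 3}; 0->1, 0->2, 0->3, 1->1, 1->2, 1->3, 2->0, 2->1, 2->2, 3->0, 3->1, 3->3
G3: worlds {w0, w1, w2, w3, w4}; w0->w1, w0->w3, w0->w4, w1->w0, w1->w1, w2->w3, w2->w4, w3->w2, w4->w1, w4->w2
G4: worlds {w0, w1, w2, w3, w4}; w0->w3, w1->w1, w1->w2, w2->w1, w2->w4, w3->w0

Frame correspondent (Sahlqvist): \forall x \forall y \forall z (Rxy \wedge Rxz \to \exists w (Ryw \wedge Rzw)) — i.e. convergence.
G1: fails — Ruw and Rux but w and x have no common successor.
G2: condition met.
G3: fails — Rw0w1 and Rw0w3 but w1 and w3 have no common successor.
G4: fails — Rw2w4 and Rw2w4 but w4 and w4 have no common successor.
Valid on: G2.

G2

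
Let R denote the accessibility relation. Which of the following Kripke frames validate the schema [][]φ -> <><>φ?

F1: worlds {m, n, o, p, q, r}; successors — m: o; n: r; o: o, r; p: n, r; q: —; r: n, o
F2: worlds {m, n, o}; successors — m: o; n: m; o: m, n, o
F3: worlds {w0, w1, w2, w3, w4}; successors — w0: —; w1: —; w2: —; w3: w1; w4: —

The schema corresponds to a generalized confluence (Geach) condition: forall x exists w (x R^2 w & x R^2 w).
F1: fails — at q but no w with qR²w and qR²w.
F2: holds.
F3: fails — at w0 but no w with w0R²w and w0R²w.
Valid on: F2.

F2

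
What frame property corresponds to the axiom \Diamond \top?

◇⊤ holds at w iff w has a successor, so frame-validity of ◇⊤ is exactly seriality. Equivalently via □A → ◇A:
Suppose □A→◇A is valid. At any x set V(A)=W. Then □A at x, so ◇A at x, so x has a successor.

Seriality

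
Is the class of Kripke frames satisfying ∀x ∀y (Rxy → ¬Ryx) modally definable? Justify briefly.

No — not modally definable

Modal frame validity is preserved under surjective bounded morphisms.
The 5-cycle (worlds 0,1,2,3,4 with 0→1→2→3→4→0) is asymmetric. Mapping every world to a single reflexive point • is a surjective bounded morphism, and the reflexive point is not asymmetric (R•• but asymmetry requires ¬R••).
So no modal formula (or set of formulas) defines exactly the asymmetric frames.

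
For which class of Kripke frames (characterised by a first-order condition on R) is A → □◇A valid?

Suppose A→□◇A is valid. Take Rxy and set V(A)={x}. Then A at x, so □◇A at x, so ◇A at y, so some z with Ryz has A; z=x, i.e. Ryx.

symmetry: ∀x ∀y (Rxy → Ryx)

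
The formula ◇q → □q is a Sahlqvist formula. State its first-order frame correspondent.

Suppose ◇q→□q is valid. Take Rxy, Rxz and set V(q)={y}. Then ◇q at x, so □q at x, so q at z, i.e. z=y.

partial functionality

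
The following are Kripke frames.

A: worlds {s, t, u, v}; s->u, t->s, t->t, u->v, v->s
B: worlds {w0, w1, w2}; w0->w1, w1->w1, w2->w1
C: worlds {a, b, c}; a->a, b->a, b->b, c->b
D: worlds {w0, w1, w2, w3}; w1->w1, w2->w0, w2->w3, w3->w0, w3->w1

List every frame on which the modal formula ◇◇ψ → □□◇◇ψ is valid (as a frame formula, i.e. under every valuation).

B

The schema corresponds to a generalized confluence (Geach) condition: ∀x ∀y ∀z ((xR²y ∧ xR²z) → ∃w (y = w ∧ zR²w)).
A: fails — sR²v, sR²v but no w with v=w and vR²w.
B: condition met.
C: fails — bR²b, bR²a but no w with b=w and aR²w.
D: fails — w2R²w0, w2R²w0 but no w with w0=w and w0R²w.
Valid on: B.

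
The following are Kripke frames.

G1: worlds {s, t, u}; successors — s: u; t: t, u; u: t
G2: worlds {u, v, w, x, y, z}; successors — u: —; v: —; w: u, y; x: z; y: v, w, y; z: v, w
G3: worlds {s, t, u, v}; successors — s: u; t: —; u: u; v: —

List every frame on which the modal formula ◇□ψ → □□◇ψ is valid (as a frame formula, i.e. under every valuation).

G1, G3

Frame correspondent (Sahlqvist): ∀x ∀y ∀z ((xRy ∧ xR²z) → ∃w (yRw ∧ zRw)) — i.e. a generalized confluence (Geach) condition.
G1: holds.
G2: fails — wRu, wR²v but no t with uRt and vRt.
G3: holds.
Valid on: G1, G3.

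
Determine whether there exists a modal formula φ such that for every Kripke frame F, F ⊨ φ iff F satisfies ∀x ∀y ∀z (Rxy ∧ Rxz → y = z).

Yes, by ◇r → □r

This is a Sahlqvist condition; the CD axiom ◇r → □r defines it.
Suppose ◇r→□r is valid. Take Rxy, Rxz and set V(r)={y}. Then ◇r at x, so □r at x, so r at z, i.e. z=y.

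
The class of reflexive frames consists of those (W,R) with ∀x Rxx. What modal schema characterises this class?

□ψ → ψ

A defining formula is □ψ → ψ (the T axiom).
Suppose □ψ→ψ is valid. At any x set V(ψ)={w : Rxw}. Then □ψ holds at x, so ψ holds at x, i.e. Rxx.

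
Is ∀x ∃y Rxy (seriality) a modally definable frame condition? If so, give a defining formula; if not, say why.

Yes — defined by □p → ◇p

Yes: it is seriality, defined by the D schema □p → ◇p.
Suppose □p→◇p is valid. At any x set V(p)=W. Then □p at x, so ◇p at x, so x has a successor.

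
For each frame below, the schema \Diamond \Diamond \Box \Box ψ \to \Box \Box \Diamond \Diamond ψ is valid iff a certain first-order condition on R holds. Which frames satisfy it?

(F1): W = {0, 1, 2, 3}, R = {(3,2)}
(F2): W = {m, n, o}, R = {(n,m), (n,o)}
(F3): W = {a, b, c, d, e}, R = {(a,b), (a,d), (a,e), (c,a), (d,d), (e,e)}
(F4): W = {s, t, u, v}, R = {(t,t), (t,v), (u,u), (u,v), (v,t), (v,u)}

This is the axiom for a generalized confluence (Geach) condition; its first-order frame correspondent is \forall x \forall y \forall z ((x R^2 y \wedge x R^2 z) \to \exists w (y R^2 w \wedge z R^2 w)).
(F1): satisfies the condition.
(F2): satisfies the condition.
(F3): fails — aR²d, aR²e but no w with dR²w and eR²w.
(F4): satisfies the condition.
Valid on: (F1), (F2), (F4).

(F1), (F2), (F4)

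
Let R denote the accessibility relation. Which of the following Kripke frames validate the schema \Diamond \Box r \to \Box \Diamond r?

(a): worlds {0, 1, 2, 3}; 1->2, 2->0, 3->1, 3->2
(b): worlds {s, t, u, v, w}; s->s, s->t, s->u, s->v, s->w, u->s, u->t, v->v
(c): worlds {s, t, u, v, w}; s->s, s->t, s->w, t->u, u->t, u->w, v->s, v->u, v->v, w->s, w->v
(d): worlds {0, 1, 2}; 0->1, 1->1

The schema corresponds to convergence: \forall x \forall y \forall z (Rxy \wedge Rxz \to \exists w (Ryw \wedge Rzw)).
(a): fails — R20 and R20 but 0 and 0 have no common successor.
(b): fails — Rsv and Rsw but v and w have no common successor.
(c): fails — Rsw and Rst but w and t have no common successor.
(d): ✓.

(d)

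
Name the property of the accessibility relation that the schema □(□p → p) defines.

shift-reflexivity

Suppose □(□p→p) is valid. Take Rxy and set V(p)={w : Ryw}. Then at y, □p holds; since □(□p→p) at x, □p→p at y, so p at y, i.e. Ryy.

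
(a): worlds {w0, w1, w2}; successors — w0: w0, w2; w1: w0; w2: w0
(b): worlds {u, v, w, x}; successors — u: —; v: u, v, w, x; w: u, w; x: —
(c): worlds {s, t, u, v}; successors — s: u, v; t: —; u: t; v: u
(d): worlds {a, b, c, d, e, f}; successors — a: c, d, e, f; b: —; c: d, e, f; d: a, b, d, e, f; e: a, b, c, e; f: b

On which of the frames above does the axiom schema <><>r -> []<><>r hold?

(a)

This is the axiom for a generalized confluence (Geach) condition; its first-order frame correspondent is forall x forall y forall z ((x R^2 y & xRz) -> exists w (y = w & z R^2 w)).
(a): condition met.
(b): fails — vR²u, vRu but no t with u=t and uR²t.
(c): fails — sR²t, sRu but no w with t=w and uR²w.
(d): fails — aR²a, aRf but no w with a=w and fR²w.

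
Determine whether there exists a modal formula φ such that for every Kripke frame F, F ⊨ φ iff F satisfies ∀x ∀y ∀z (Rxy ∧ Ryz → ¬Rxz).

Modal frame validity is preserved under surjective bounded morphisms.
The 5-cycle (worlds s,t,u,v,w with s→t→u→v→w→s) is intransitive. Mapping every world to a single reflexive point • is a surjective bounded morphism; the reflexive point is not intransitive (R••∧R•• but R••).
So no modal formula (or set of formulas) defines exactly the intransitive frames.

Not definable by any modal formula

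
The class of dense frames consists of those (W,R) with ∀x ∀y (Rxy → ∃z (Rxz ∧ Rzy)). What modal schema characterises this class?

□□p → □p

A defining formula is □□p → □p (the C4 axiom).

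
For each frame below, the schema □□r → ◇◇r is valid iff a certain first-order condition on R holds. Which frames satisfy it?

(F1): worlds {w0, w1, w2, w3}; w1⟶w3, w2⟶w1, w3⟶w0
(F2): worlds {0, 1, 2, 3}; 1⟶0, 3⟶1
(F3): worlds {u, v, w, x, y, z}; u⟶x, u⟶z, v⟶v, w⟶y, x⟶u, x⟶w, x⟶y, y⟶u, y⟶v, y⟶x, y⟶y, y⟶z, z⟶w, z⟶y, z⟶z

(F3)

Frame correspondent (Sahlqvist): ∀x ∃w (xR²w ∧ xR²w) — i.e. a generalized confluence (Geach) condition.
(F1): fails — at w0 but no w with w0R²w and w0R²w.
(F2): fails — at 0 but no w with 0R²w and 0R²w.
(F3): satisfies the condition.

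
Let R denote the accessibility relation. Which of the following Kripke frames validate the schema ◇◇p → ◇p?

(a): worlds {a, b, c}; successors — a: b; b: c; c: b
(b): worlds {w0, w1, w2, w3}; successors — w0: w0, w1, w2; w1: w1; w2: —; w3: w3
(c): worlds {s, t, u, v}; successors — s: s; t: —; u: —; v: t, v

(b), (c)

Frame correspondent (Sahlqvist): ∀x ∀y ∀z (Rxy ∧ Ryz → Rxz) — i.e. transitivity.
(a): fails — Rab and Rbc but not Rac.
(b): holds.
(c): holds.
Valid on: (b), (c).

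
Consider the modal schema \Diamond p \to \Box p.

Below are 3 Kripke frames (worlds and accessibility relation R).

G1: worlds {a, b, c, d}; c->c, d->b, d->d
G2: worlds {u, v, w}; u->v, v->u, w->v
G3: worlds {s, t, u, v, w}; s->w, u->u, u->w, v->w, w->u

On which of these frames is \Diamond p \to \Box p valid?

G2

The schema corresponds to partial functionality: \forall x \forall y \forall z (Rxy \wedge Rxz \to y = z).
G1: fails — d sees both b and d.
G2: ✓.
G3: fails — u sees both u and w.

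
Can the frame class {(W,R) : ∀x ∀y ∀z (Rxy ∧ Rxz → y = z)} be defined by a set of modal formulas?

Yes, by ◇q → □q

The condition is partial functionality. A defining modal formula is ◇q → □q.
Suppose ◇q→□q is valid. Take Rxy, Rxz and set V(q)={y}. Then ◇q at x, so □q at x, so q at z, i.e. z=y.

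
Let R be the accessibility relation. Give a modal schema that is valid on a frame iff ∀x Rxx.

A defining formula is □r → r (the T axiom).
Suppose □r→r is valid. At any x set V(r)={w : Rxw}. Then □r holds at x, so r holds at x, i.e. Rxx.

□r → r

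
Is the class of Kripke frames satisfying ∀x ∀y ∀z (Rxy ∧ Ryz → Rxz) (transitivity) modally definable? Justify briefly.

Definable; □q → □□q defines it

This is a Sahlqvist condition; the 4 axiom □q → □□q defines it.
Suppose □q→□□q is valid. Take Rxy, Ryz and set V(q)={w : Rxw}. Then □q at x, so □□q at x, so □q at y, so q at z, i.e. Rxz.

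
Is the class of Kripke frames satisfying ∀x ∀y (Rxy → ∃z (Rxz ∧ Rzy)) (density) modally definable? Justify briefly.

Yes: it is density, defined by the C4 schema □□q → □q.

Definable; □□q → □q defines it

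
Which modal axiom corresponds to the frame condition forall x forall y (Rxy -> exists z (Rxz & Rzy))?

This is density; the standard corresponding axiom is C4: □□s → □s.
Suppose □□s→□s is valid. Take Rxy and set V(s)={w : xR²w}. Then □□s at x, so □s at x, so s at y, i.e. ∃z(Rxz∧Rzy).

□□s → □s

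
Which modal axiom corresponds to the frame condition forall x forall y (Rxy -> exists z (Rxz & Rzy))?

A defining formula is □□r → □r (the C4 axiom).
Suppose □□r→□r is valid. Take Rxy and set V(r)={w : xR²w}. Then □□r at x, so □r at x, so r at y, i.e. ∃z(Rxz∧Rzy).

□□r → □r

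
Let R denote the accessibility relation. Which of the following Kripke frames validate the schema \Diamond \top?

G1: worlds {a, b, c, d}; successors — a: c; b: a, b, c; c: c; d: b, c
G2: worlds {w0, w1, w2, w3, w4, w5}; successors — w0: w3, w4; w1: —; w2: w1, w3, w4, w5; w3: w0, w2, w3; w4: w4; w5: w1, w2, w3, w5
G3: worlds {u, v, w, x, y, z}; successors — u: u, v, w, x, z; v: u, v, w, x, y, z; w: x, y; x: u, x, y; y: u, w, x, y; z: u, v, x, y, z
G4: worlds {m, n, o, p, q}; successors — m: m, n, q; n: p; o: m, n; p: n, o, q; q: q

Frame correspondent (Sahlqvist): \forall x \exists y Rxy — i.e. seriality.
G1: ✓.
G2: fails — world w1 has no successor.
G3: ✓.
G4: ✓.

G1, G3, G4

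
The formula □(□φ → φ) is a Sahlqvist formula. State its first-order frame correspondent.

Suppose □(□φ→φ) is valid. Take Rxy and set V(φ)={w : Ryw}. Then at y, □φ holds; since □(□φ→φ) at x, □φ→φ at y, so φ at y, i.e. Ryy.
Conversely, on a frame with shift-reflexivity the schema holds at every world under every valuation.
Frame condition: ∀x ∀y (Rxy → Ryy).

shift-reflexivity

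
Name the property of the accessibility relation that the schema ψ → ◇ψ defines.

This is a form of the T axiom.
Its frame correspondent is reflexivity — ∀x Rxx.

reflexivity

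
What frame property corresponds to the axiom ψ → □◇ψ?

Suppose ψ→□◇ψ is valid. Take Rxy and set V(ψ)={x}. Then ψ at x, so □◇ψ at x, so ◇ψ at y, so some z with Ryz has ψ; z=x, i.e. Ryx.

symmetry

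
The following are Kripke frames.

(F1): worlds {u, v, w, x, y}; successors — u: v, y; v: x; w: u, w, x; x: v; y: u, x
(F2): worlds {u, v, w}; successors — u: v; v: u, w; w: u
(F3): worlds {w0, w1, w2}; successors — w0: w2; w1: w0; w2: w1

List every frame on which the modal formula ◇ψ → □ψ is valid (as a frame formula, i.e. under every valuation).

(F3)

This is the axiom for partial functionality; its first-order frame correspondent is ∀x ∀y ∀z (Rxy ∧ Rxz → y = z).
(F1): fails — u sees both v and y.
(F2): fails — v sees both u and w.
(F3): satisfies the condition.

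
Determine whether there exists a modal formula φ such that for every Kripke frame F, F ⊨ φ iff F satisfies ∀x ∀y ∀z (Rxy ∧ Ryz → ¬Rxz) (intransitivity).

Not modally definable

If a class were modally definable it would be closed under surjective bounded morphisms (Goldblatt–Thomason).
The 5-cycle (worlds a,b,c,d,e with a→b→c→d→e→a) is intransitive. Mapping every world to a single reflexive point • is a surjective bounded morphism; the reflexive point is not intransitive (R••∧R•• but R••).
So the class is not modally definable.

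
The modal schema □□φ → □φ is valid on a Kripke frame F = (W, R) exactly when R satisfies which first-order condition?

This schema is the C4 axiom.
Its frame correspondent is density — ∀x ∀y (Rxy → ∃z (Rxz ∧ Rzy)).

Density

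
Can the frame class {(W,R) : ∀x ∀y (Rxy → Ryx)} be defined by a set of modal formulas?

Yes, by r → □◇r

Yes: it is symmetry, defined by the B schema r → □◇r.
Suppose r→□◇r is valid. Take Rxy and set V(r)={x}. Then r at x, so □◇r at x, so ◇r at y, so some z with Ryz has r; z=x, i.e. Ryx.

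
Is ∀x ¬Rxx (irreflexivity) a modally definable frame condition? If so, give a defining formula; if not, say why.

If a class were modally definable it would be closed under surjective bounded morphisms (Goldblatt–Thomason).
The 5-cycle (worlds 0,1,2,3,4 with 0→1→2→3→4→0) is irreflexive, and the map sending every world to a single reflexive point • is a surjective bounded morphism (forth: every edge maps to (•,•); back: every world has a successor). So any modal formula valid on the 5-cycle is also valid on the reflexive point, which is not irreflexive.
So no modal formula (or set of formulas) defines exactly the irreflexive frames.

Not definable by any modal formula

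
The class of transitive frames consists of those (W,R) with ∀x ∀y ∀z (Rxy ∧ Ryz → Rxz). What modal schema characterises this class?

A defining formula is □s → □□s (the 4 axiom).

□s → □□s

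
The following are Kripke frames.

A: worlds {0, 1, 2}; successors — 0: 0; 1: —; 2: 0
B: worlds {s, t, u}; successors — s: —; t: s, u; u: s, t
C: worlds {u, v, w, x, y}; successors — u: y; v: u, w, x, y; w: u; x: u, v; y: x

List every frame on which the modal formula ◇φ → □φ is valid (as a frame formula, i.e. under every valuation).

Frame correspondent (Sahlqvist): ∀x ∀y ∀z (Rxy ∧ Rxz → y = z) — i.e. partial functionality.
A: satisfies the condition.
B: fails — t sees both s and u.
C: fails — v sees both u and w.

A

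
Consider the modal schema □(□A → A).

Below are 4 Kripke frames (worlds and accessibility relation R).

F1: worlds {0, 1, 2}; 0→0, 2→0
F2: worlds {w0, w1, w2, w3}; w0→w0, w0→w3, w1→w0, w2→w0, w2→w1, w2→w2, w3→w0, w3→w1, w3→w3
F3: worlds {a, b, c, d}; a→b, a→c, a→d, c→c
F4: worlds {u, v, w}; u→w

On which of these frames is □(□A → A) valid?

F1

This is the axiom for shift-reflexivity; its first-order frame correspondent is ∀x ∀y (Rxy → Ryy).
F1: holds.
F2: fails — Rw3w1 but not Rw1w1.
F3: fails — Rad but not Rdd.
F4: fails — Ruw but not Rww.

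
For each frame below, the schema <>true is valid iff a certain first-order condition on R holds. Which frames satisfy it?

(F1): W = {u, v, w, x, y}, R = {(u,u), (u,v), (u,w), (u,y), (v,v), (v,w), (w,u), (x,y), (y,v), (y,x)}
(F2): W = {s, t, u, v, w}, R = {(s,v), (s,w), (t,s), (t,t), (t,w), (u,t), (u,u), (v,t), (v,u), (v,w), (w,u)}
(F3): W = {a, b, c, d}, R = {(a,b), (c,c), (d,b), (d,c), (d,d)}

(F1), (F2)

The schema corresponds to seriality: forall x exists y Rxy.
(F1): satisfies the condition.
(F2): satisfies the condition.
(F3): fails — world b has no successor.
Valid on: (F1), (F2).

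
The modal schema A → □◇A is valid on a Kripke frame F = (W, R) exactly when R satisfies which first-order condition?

symmetry

Suppose A→□◇A is valid. Take Rxy and set V(A)={x}. Then A at x, so □◇A at x, so ◇A at y, so some z with Ryz has A; z=x, i.e. Ryx.
Conversely, on a frame with symmetry the schema holds at every world under every valuation.
So the correspondent is symmetry.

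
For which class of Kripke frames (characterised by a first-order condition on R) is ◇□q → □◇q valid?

convergence: ∀x ∀y ∀z (Rxy ∧ Rxz → ∃w (Ryw ∧ Rzw))

Suppose ◇□q→□◇q is valid. Take Rxy, Rxz and set V(q)={w : Ryw}. Then □q at y so ◇□q at x, so □◇q at x, so ◇q at z, giving w with Rzw and Ryw.
The converse is a direct semantic check.
Frame condition: ∀x ∀y ∀z (Rxy ∧ Rxz → ∃w (Ryw ∧ Rzw)).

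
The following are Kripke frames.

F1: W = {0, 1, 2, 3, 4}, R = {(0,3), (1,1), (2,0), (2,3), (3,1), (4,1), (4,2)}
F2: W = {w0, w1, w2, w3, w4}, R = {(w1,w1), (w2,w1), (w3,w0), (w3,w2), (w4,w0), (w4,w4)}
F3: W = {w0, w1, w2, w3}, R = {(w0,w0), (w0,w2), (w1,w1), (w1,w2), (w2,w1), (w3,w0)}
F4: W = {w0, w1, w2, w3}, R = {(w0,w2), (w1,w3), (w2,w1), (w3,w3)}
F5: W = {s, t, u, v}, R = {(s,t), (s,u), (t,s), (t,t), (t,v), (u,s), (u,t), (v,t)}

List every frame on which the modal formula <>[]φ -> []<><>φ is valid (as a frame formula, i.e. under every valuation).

Frame correspondent (Sahlqvist): forall x forall y forall z ((xRy & xRz) -> exists w (yRw & z R^2 w)) — i.e. a generalized confluence (Geach) condition.
F1: fails — 2R0, 2R0 but no w with 0Rw and 0R²w.
F2: fails — w3Rw0, w3Rw0 but no w with w0Rw and w0R²w.
F3: ✓.
F4: fails — w0Rw2, w0Rw2 but no w with w2Rw and w2R²w.
F5: ✓.

F3, F5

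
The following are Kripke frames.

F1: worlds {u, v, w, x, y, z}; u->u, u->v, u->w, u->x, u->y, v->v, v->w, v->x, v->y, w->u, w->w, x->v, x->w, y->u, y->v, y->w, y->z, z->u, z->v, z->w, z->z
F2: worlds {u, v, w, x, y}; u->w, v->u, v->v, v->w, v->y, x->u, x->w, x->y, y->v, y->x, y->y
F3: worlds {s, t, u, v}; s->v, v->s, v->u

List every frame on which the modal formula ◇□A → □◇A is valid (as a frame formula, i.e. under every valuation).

This is the axiom for convergence; its first-order frame correspondent is ∀x ∀y ∀z (Rxy ∧ Rxz → ∃w (Ryw ∧ Rzw)).
F1: condition met.
F2: fails — Ruw and Ruw but w and w have no common successor.
F3: fails — Rvu and Rvu but u and u have no common successor.

F1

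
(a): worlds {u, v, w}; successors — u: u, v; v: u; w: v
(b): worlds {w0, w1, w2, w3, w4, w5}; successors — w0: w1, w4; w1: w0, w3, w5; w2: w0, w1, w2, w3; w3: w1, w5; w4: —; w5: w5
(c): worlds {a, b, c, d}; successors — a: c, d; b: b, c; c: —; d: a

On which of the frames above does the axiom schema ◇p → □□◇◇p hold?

(a)

Frame correspondent (Sahlqvist): ∀x ∀y ∀z ((xRy ∧ xR²z) → ∃w (y = w ∧ zR²w)) — i.e. a generalized confluence (Geach) condition.
(a): satisfies the condition.
(b): fails — w0Rw1, w0R²w0 but no w with w1=w and w0R²w.
(c): fails — aRc, aR²a but no w with c=w and aR²w.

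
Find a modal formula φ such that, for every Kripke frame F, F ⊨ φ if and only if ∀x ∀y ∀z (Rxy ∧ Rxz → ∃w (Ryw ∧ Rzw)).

◇□q → □◇q

A defining formula is ◇□q → □◇q (the .2 axiom).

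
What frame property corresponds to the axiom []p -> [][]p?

transitivity

Suppose □p→□□p is valid. Take Rxy, Ryz and set V(p)={w : Rxw}. Then □p at x, so □□p at x, so □p at y, so p at z, i.e. Rxz.
The converse is a direct semantic check.
Frame condition: forall x forall y forall z (Rxy & Ryz -> Rxz).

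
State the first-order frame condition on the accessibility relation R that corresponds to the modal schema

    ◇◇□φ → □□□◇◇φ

This is a Sahlqvist (Geach-type) schema ◇^2□^1φ → □^3◇^2φ.
First-order correspondent: ∀x ∀y ∀z ((xR²y ∧ xR³z) → ∃w (yRw ∧ zR²w)).

∀x ∀y ∀z ((xR²y ∧ xR³z) → ∃w (yRw ∧ zR²w))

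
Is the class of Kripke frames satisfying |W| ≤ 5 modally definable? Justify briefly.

Modal frame validity is preserved under disjoint unions.
Any modal formula valid on each of 6 disjoint one-world frames is valid on their disjoint union (validity is preserved under disjoint unions). Each one-world frame has |W|=1≤5, but the union has |W|=6.
Hence having at most 5 worlds is not modally definable.

Not modally definable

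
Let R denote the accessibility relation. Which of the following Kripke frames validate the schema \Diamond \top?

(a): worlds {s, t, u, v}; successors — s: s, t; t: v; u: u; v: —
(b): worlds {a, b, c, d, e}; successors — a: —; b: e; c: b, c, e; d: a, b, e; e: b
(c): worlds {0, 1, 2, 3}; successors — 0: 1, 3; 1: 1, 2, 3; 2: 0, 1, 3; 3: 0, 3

(c)

This is the axiom for seriality; its first-order frame correspondent is \forall x \exists y Rxy.
(a): fails — world v has no successor.
(b): fails — world a has no successor.
(c): condition met.
Valid on: (c).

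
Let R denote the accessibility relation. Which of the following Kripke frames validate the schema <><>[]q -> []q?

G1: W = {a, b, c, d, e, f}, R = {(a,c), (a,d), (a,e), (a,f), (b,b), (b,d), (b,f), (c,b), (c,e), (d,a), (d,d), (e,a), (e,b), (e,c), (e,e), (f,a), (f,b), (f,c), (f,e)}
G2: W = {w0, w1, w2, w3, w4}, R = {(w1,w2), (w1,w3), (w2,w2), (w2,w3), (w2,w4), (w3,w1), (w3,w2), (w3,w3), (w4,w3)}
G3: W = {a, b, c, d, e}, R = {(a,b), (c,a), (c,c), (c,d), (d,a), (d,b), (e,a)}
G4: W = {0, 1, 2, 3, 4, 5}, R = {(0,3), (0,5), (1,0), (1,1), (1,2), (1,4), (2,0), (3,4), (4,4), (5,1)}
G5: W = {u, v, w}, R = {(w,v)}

The schema corresponds to a generalized confluence (Geach) condition: forall x forall y forall z ((x R^2 y & xRz) -> exists w (yRw & z = w)).
G1: fails — aR²b, aRc but no w with bRw and c=w.
G2: fails — w1R²w4, w1Rw2 but no w with w4Rw and w2=w.
G3: fails — cR²a, cRa but no w with aRw and a=w.
G4: fails — 0R²1, 0R3 but no w with 1Rw and 3=w.
G5: condition met.

G5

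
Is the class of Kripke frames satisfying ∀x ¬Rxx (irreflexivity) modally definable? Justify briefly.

Not definable by any modal formula

Modal frame validity is preserved under surjective bounded morphisms.
The 5-cycle (worlds s,t,u,v,w with s→t→u→v→w→s) is irreflexive, and the map sending every world to a single reflexive point • is a surjective bounded morphism (forth: every edge maps to (•,•); back: every world has a successor). So any modal formula valid on the 5-cycle is also valid on the reflexive point, which is not irreflexive.
Hence irreflexivity is not modally definable.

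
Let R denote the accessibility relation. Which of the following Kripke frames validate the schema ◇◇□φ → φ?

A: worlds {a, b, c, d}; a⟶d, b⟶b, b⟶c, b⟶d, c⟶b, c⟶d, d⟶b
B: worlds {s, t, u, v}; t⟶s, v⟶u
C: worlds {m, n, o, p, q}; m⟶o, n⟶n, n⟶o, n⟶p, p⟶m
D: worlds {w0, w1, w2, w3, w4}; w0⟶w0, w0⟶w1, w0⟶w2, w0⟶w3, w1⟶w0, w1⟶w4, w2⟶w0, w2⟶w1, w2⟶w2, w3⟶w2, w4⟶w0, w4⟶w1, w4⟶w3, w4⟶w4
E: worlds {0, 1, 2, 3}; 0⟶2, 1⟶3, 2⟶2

B

Frame correspondent (Sahlqvist): ∀x ∀y (xR²y → ∃w (yRw ∧ x = w)) — i.e. a generalized confluence (Geach) condition.
A: fails — aR²b but no w with bRw and a=w.
B: holds.
C: fails — nR²m but no w with mRw and n=w.
D: fails — w0R²w3 but no w with w3Rw and w0=w.
E: fails — 0R²2 but no w with 2Rw and 0=w.
Valid on: B.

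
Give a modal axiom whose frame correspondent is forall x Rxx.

□ψ → ψ

A defining formula is □ψ → ψ (the T axiom).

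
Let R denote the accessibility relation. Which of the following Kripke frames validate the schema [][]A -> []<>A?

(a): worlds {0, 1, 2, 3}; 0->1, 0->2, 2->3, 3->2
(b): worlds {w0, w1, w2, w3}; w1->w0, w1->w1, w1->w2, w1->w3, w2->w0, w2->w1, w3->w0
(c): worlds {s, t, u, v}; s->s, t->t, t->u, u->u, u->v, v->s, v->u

Frame correspondent (Sahlqvist): forall x forall z (xRz -> exists w (x R^2 w & zRw)) — i.e. a generalized confluence (Geach) condition.
(a): fails — 0R1 but no w with 0R²w and 1Rw.
(b): fails — w1Rw0 but no w with w1R²w and w0Rw.
(c): satisfies the condition.

(c)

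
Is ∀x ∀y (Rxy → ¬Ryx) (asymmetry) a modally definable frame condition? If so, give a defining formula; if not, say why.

Not definable by any modal formula

Any modally definable frame class is closed under surjective bounded morphisms.
The 3-cycle (worlds w0,w1,w2 with w0→w1→w2→w0) is asymmetric. Mapping every world to a single reflexive point • is a surjective bounded morphism, and the reflexive point is not asymmetric (R•• but asymmetry requires ¬R••).
Hence asymmetry is not modally definable.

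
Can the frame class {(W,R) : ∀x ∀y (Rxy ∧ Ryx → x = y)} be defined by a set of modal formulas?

If a class were modally definable it would be closed under surjective bounded morphisms (Goldblatt–Thomason).
The 6-cycle (worlds a,b,c,d,e,f with a→b→c→d→e→f→a) is antisymmetric. Sending even-indexed worlds to a and odd-indexed worlds to b is a surjective bounded morphism onto the two-world frame with a↔b, which is not antisymmetric.
Hence antisymmetry is not modally definable.

Not definable by any modal formula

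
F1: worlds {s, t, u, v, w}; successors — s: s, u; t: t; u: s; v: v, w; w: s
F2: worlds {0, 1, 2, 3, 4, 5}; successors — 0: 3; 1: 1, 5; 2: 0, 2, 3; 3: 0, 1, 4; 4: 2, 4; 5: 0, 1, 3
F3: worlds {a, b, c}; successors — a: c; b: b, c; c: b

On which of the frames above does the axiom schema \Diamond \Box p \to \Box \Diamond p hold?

F3

Frame correspondent (Sahlqvist): \forall x \forall y \forall z (Rxy \wedge Rxz \to \exists w (Ryw \wedge Rzw)) — i.e. convergence.
F1: fails — Rvv and Rvw but v and w have no common successor.
F2: fails — R23 and R20 but 3 and 0 have no common successor.
F3: satisfies the condition.
Valid on: F3.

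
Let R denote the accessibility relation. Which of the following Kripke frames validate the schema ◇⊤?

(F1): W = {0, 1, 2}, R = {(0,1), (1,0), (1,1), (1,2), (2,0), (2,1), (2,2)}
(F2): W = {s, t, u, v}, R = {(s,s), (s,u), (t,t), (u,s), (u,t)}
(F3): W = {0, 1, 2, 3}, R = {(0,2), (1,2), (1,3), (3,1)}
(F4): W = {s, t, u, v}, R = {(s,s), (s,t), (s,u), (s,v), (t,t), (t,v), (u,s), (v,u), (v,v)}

Frame correspondent (Sahlqvist): ∀x ∃y Rxy — i.e. seriality.
(F1): satisfies the condition.
(F2): fails — world v has no successor.
(F3): fails — world 2 has no successor.
(F4): satisfies the condition.
Valid on: (F1), (F4).

(F1), (F4)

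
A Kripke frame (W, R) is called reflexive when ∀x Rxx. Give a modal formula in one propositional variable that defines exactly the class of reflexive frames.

□q → q

The condition is reflexivity. The T schema □q → q defines it.
Suppose □q→q is valid. At any x set V(q)={w : Rxw}. Then □q holds at x, so q holds at x, i.e. Rxx.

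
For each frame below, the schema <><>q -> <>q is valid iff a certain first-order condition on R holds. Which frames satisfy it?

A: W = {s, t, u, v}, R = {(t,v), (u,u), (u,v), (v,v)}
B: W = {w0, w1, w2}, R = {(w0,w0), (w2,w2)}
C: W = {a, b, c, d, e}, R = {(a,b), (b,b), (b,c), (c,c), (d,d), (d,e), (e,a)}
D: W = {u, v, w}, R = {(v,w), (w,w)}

The schema corresponds to transitivity: forall x forall y forall z (Rxy & Ryz -> Rxz).
A: ✓.
B: ✓.
C: fails — Rea and Rab but not Reb.
D: ✓.
Valid on: A, B, D.

A, B, D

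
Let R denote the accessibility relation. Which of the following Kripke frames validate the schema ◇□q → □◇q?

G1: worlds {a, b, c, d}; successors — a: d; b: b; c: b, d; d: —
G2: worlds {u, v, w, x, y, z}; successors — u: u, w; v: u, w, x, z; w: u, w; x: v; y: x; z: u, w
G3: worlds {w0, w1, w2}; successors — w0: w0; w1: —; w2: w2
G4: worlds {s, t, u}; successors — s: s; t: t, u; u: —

G3

This is the axiom for convergence; its first-order frame correspondent is ∀x ∀y ∀z (Rxy ∧ Rxz → ∃w (Ryw ∧ Rzw)).
G1: fails — Rad and Rad but d and d have no common successor.
G2: fails — Rvz and Rvx but z and x have no common successor.
G3: holds.
G4: fails — Rtt and Rtu but t and u have no common successor.
Valid on: G3.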